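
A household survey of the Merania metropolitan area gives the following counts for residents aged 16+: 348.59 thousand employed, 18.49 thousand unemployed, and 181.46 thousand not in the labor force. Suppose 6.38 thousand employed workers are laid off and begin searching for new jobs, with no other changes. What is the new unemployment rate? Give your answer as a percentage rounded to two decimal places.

Initially, labor force = 348.59 + 18.49 = 367.08 thousand, so u = 18.49/367.08 = 5.04%.
After the change, employed falls and unemployed rises by 6.38; labor force unchanged → E = 342.21, U = 24.87, labor force = 367.08 thousand.
New unemployment rate = 24.87 / 367.08 = 6.78%.

New unemployment rate ≈ 6.78%.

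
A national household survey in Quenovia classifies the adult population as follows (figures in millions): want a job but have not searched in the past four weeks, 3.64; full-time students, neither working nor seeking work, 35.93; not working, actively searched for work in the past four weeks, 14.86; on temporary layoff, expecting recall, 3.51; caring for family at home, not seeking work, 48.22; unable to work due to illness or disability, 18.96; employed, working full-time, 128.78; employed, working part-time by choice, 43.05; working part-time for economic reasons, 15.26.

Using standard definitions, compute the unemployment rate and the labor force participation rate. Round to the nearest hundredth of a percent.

Employed = 128.78 + 43.05 + 15.26 = 187.09 million (anyone who worked, including part-time for economic reasons, counts as employed).
Unemployed = 14.86 + 3.51 = 18.37 million (jobless and actively searching, or on temporary layoff).
Labor force = 187.09 + 18.37 = 205.46 million.
Not in labor force = 3.64 + 35.93 + 48.22 + 18.96 = 106.75 million (those not working and not actively searching are outside the labor force — including those who want a job but have given up searching).
Civilian working-age population = 205.46 + 106.75 = 312.21 million.
Unemployment rate = 18.37 / 205.46 = 8.94%.
Labor force participation rate = 205.46 / 312.21 = 65.81%.

Unemployment rate ≈ 8.94%; labor force participation rate ≈ 65.81%.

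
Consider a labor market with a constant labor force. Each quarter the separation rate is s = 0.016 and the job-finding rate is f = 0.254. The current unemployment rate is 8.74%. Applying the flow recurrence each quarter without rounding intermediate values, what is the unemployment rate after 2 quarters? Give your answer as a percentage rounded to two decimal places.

With a fixed labor force, u_{t+1} = u_t + s·(1−u_t) − f·u_t = u_t·(1−s−f) + s.
Here 1−s−f = 0.730 and s = 0.016.
u_1 = 0.087400 × 0.730 + 0.016 = 0.079802.
u_2 = 0.079802 × 0.730 + 0.016 = 0.074255.

Unemployment rate after two quarters ≈ 7.43%.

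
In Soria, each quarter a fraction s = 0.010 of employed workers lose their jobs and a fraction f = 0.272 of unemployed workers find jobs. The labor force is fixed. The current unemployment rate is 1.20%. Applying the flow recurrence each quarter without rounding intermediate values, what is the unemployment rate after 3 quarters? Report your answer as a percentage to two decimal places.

Unemployment rate after three quarters ≈ 2.68%.

With a fixed labor force, u_{t+1} = u_t + s·(1−u_t) − f·u_t = u_t·(1−s−f) + s.
Here 1−s−f = 0.718 and s = 0.010.
u_1 = 0.012000 × 0.718 + 0.010 = 0.018616.
u_2 = 0.018616 × 0.718 + 0.010 = 0.023366.
u_3 = 0.023366 × 0.718 + 0.010 = 0.026777.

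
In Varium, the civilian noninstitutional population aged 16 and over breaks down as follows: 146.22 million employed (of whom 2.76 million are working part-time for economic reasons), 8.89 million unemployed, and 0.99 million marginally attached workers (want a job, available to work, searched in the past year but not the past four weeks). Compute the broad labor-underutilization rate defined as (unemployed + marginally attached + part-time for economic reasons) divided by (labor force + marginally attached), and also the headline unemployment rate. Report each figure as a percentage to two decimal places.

Broad underutilization rate ≈ 8.10%; headline unemployment rate ≈ 5.73%.

Labor force = 146.22 + 8.89 = 155.11 million.
Numerator = 8.89 + 0.99 + 2.76 = 12.64 million.
Denominator = 155.11 + 0.99 = 156.10 million.
Broad rate = 12.64 / 156.10 = 8.10%.
Headline unemployment rate = 8.89 / 155.11 = 5.73%.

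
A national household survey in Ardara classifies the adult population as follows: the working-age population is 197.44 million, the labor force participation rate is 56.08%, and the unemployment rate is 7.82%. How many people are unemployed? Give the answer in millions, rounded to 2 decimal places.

About 8.66 million are unemployed.

Labor force = 0.5608 × 197.44 = 110.72 million.
Unemployed = 0.0782 × 110.72 ≈ 8.66 million.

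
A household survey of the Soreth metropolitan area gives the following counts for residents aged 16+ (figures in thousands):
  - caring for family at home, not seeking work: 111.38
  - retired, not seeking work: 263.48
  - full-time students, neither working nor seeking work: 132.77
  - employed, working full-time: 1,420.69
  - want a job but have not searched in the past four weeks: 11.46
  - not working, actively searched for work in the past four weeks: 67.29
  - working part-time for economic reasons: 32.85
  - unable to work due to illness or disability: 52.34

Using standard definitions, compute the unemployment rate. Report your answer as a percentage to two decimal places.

Employed = 1,420.69 + 32.85 = 1,453.54 thousand (anyone who worked, including part-time for economic reasons, counts as employed).
Unemployed = 67.29 thousand.
Labor force = 1,453.54 + 67.29 = 1,520.83 thousand.
Unemployment rate = 67.29 / 1,520.83 = 4.42%.

Unemployment rate ≈ 4.42%.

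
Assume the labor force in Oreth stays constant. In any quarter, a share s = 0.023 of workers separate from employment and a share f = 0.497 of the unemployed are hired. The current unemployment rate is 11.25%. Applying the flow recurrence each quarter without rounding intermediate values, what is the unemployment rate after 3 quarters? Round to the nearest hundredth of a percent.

Unemployment rate after three quarters ≈ 5.18%.

With a fixed labor force, u_{t+1} = u_t + s·(1−u_t) − f·u_t = u_t·(1−s−f) + s.
Here 1−s−f = 0.480 and s = 0.023.
u_1 = 0.112500 × 0.480 + 0.023 = 0.077000.
u_2 = 0.077000 × 0.480 + 0.023 = 0.059960.
u_3 = 0.059960 × 0.480 + 0.023 = 0.051781.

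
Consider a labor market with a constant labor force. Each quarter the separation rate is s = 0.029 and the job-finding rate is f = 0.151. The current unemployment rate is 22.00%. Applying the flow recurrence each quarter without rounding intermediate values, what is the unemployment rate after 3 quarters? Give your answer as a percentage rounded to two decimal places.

With a fixed labor force, u_{t+1} = u_t + s·(1−u_t) − f·u_t = u_t·(1−s−f) + s.
Here 1−s−f = 0.820 and s = 0.029.
u_1 = 0.220000 × 0.820 + 0.029 = 0.209400.
u_2 = 0.209400 × 0.820 + 0.029 = 0.200708.
u_3 = 0.200708 × 0.820 + 0.029 = 0.193581.

Unemployment rate after three quarters ≈ 19.36%.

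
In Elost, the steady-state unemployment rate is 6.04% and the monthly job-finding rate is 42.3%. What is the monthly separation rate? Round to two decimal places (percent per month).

From u* = s/(s+f): s = u·f/(1−u).
s = 0.0604 × 42.3 / (1 − 0.0604) = 2.5549 / 0.9396 ≈ 2.72% per month.

Separation rate ≈ 2.72% per month.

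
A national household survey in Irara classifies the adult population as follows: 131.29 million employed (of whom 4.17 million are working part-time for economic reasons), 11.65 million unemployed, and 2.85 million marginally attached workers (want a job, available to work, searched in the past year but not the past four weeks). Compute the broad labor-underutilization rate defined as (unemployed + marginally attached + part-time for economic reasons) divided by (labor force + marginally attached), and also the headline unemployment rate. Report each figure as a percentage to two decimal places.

Labor force = 131.29 + 11.65 = 142.94 million.
Numerator = 11.65 + 2.85 + 4.17 = 18.67 million.
Denominator = 142.94 + 2.85 = 145.79 million.
Broad rate = 18.67 / 145.79 = 12.81%.
Headline unemployment rate = 11.65 / 142.94 = 8.15%.

Broad underutilization rate ≈ 12.81%; headline unemployment rate ≈ 8.15%.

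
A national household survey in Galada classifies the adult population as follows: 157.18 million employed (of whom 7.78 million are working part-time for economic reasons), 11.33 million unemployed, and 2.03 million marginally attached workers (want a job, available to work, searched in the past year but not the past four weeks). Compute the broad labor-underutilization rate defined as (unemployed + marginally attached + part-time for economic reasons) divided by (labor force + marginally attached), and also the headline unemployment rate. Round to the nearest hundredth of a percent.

Labor force = 157.18 + 11.33 = 168.51 million.
Numerator = 11.33 + 2.03 + 7.78 = 21.14 million.
Denominator = 168.51 + 2.03 = 170.54 million.
Broad rate = 21.14 / 170.54 = 12.40%.
Headline unemployment rate = 11.33 / 168.51 = 6.72%.

Broad underutilization rate ≈ 12.40%; headline unemployment rate ≈ 6.72%.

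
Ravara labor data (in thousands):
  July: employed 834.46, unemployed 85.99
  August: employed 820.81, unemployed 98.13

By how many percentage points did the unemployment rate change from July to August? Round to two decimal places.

The unemployment rate changed by +1.34 percentage points.

July: labor force = 834.46 + 85.99 = 920.45; u = 85.99/920.45 = 9.34%.
August: labor force = 820.81 + 98.13 = 918.94; u = 98.13/918.94 = 10.68%.
Change = 10.68% − 9.34% = +1.34 pp.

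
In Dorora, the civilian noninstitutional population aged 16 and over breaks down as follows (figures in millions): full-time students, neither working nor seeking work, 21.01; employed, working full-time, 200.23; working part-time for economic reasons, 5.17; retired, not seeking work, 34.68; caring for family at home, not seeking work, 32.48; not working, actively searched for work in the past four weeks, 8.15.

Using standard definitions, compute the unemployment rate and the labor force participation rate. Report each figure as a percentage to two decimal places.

Unemployment rate ≈ 3.82%; labor force participation rate ≈ 70.78%.

Employed = 200.23 + 5.17 = 205.40 million (anyone who worked, including part-time for economic reasons, counts as employed).
Unemployed = 8.15 million.
Labor force = 205.40 + 8.15 = 213.55 million.
Not in labor force = 21.01 + 34.68 + 32.48 = 88.17 million (those not working and not actively searching are outside the labor force).
Civilian working-age population = 213.55 + 88.17 = 301.72 million.
Unemployment rate = 8.15 / 213.55 = 3.82%.
Labor force participation rate = 213.55 / 301.72 = 70.78%.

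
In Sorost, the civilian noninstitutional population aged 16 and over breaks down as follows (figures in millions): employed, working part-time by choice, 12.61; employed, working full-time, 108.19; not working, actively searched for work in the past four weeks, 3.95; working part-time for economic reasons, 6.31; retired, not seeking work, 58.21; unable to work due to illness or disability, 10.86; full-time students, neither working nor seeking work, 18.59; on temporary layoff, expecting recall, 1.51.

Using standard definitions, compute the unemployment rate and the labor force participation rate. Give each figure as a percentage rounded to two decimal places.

Unemployment rate ≈ 4.12%; labor force participation rate ≈ 60.20%.

Employed = 12.61 + 108.19 + 6.31 = 127.11 million (anyone who worked, including part-time for economic reasons, counts as employed).
Unemployed = 3.95 + 1.51 = 5.46 million (jobless and actively searching, or on temporary layoff).
Labor force = 127.11 + 5.46 = 132.57 million.
Not in labor force = 58.21 + 10.86 + 18.59 = 87.66 million (those not working and not actively searching are outside the labor force).
Civilian working-age population = 132.57 + 87.66 = 220.23 million.
Unemployment rate = 5.46 / 132.57 = 4.12%.
Labor force participation rate = 132.57 / 220.23 = 60.20%.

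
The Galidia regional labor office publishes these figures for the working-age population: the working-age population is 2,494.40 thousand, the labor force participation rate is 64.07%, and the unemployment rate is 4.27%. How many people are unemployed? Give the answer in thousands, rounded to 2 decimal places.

About 68.24 thousand are unemployed.

Labor force = 0.6407 × 2,494.40 = 1,598.16 thousand.
Unemployed = 0.0427 × 1,598.16 ≈ 68.24 thousand.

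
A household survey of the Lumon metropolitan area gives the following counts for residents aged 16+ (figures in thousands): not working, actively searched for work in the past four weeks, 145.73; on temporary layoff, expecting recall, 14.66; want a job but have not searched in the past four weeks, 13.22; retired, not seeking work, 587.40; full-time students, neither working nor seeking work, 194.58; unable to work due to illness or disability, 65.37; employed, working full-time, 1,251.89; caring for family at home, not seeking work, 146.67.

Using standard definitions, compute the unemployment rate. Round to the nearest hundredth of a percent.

Unemployment rate ≈ 11.36%.

Employed = 1,251.89 thousand.
Unemployed = 145.73 + 14.66 = 160.39 thousand (jobless and actively searching, or on temporary layoff).
Labor force = 1,251.89 + 160.39 = 1,412.28 thousand.
Unemployment rate = 160.39 / 1,412.28 = 11.36%.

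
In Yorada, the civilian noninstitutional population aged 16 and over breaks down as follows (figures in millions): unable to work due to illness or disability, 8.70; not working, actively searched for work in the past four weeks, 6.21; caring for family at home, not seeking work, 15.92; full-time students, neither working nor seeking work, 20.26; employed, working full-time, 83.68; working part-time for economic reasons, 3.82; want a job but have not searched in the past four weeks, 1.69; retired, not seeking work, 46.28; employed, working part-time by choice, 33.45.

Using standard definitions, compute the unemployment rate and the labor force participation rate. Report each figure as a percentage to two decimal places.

Unemployment rate ≈ 4.88%; labor force participation rate ≈ 57.80%.

Employed = 83.68 + 3.82 + 33.45 = 120.95 million (anyone who worked, including part-time for economic reasons, counts as employed).
Unemployed = 6.21 million.
Labor force = 120.95 + 6.21 = 127.16 million.
Not in labor force = 8.70 + 15.92 + 20.26 + 1.69 + 46.28 = 92.85 million (those not working and not actively searching are outside the labor force — including those who want a job but have given up searching).
Civilian working-age population = 127.16 + 92.85 = 220.01 million.
Unemployment rate = 6.21 / 127.16 = 4.88%.
Labor force participation rate = 127.16 / 220.01 = 57.80%.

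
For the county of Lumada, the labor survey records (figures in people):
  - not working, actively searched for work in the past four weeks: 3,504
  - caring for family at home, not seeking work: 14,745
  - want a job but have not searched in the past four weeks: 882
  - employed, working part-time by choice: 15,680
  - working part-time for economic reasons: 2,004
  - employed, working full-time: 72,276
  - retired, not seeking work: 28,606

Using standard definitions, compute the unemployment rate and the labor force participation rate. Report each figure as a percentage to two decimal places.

Unemployment rate ≈ 3.75%; labor force participation rate ≈ 67.88%.

Employed = 15,680 + 2,004 + 72,276 = 89,960 (anyone who worked, including part-time for economic reasons, counts as employed).
Unemployed = 3,504.
Labor force = 89,960 + 3,504 = 93,464.
Not in labor force = 14,745 + 882 + 28,606 = 44,233 (those not working and not actively searching are outside the labor force — including those who want a job but have given up searching).
Civilian working-age population = 93,464 + 44,233 = 137,697.
Unemployment rate = 3,504 / 93,464 = 3.75%.
Labor force participation rate = 93,464 / 137,697 = 67.88%.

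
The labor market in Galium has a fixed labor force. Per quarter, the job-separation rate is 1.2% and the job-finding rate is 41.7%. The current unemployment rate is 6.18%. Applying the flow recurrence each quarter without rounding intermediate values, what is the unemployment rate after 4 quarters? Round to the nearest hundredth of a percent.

Unemployment rate after four quarters ≈ 3.16%.

With a fixed labor force, u_{t+1} = u_t + s·(1−u_t) − f·u_t = u_t·(1−s−f) + s.
Here 1−s−f = 0.571 and s = 0.012.
u_1 = 0.061800 × 0.571 + 0.012 = 0.047288.
u_2 = 0.047288 × 0.571 + 0.012 = 0.039001.
u_3 = 0.039001 × 0.571 + 0.012 = 0.034270.
u_4 = 0.034270 × 0.571 + 0.012 = 0.031568.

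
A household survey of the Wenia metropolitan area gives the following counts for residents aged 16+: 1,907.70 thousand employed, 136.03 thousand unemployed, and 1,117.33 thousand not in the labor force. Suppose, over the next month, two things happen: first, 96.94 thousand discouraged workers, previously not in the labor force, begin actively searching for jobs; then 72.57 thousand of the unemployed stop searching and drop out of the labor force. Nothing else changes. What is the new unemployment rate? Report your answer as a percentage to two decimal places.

New unemployment rate ≈ 7.76%.

Initially, labor force = 1,907.70 + 136.03 = 2,043.73 thousand, so u = 136.03/2,043.73 = 6.66%.
After the first change, unemployed and labor force both rise by 96.94 → E = 1,907.70, U = 232.97, labor force = 2,140.67 thousand.
After the second change, unemployed and labor force both fall by 72.57 → E = 1,907.70, U = 160.40, labor force = 2,068.10 thousand.
New unemployment rate = 160.40 / 2,068.10 = 7.76%.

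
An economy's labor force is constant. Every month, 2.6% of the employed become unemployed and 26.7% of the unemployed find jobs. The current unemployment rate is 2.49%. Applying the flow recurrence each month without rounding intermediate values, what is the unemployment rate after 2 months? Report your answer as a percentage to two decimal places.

With a fixed labor force, u_{t+1} = u_t + s·(1−u_t) − f·u_t = u_t·(1−s−f) + s.
Here 1−s−f = 0.707 and s = 0.026.
u_1 = 0.024900 × 0.707 + 0.026 = 0.043604.
u_2 = 0.043604 × 0.707 + 0.026 = 0.056828.

Unemployment rate after two months ≈ 5.68%.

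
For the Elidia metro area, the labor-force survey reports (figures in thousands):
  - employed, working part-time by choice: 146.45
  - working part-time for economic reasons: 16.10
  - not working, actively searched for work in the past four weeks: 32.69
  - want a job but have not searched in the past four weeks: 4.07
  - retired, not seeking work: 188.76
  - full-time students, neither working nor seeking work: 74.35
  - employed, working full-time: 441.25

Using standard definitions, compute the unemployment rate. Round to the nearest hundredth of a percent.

Employed = 146.45 + 16.10 + 441.25 = 603.80 thousand (anyone who worked, including part-time for economic reasons, counts as employed).
Unemployed = 32.69 thousand.
Labor force = 603.80 + 32.69 = 636.49 thousand.
Unemployment rate = 32.69 / 636.49 = 5.14%.

Unemployment rate ≈ 5.14%.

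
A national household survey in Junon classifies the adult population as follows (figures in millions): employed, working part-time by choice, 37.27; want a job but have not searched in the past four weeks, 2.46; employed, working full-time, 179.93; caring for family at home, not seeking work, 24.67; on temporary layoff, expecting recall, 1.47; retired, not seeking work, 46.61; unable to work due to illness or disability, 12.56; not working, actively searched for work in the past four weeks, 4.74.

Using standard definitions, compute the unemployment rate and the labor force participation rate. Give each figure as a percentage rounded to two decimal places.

Employed = 37.27 + 179.93 = 217.20 million.
Unemployed = 1.47 + 4.74 = 6.21 million (jobless and actively searching, or on temporary layoff).
Labor force = 217.20 + 6.21 = 223.41 million.
Not in labor force = 2.46 + 24.67 + 46.61 + 12.56 = 86.30 million (those not working and not actively searching are outside the labor force — including those who want a job but have given up searching).
Civilian working-age population = 223.41 + 86.30 = 309.71 million.
Unemployment rate = 6.21 / 223.41 = 2.78%.
Labor force participation rate = 223.41 / 309.71 = 72.14%.

Unemployment rate ≈ 2.78%; labor force participation rate ≈ 72.14%.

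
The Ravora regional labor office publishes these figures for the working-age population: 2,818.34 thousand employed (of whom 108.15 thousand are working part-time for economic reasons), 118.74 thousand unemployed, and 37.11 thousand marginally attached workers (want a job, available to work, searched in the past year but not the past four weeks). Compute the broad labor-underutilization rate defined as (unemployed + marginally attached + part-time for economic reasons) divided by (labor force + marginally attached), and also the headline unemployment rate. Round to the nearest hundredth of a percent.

Labor force = 2,818.34 + 118.74 = 2,937.08 thousand.
Numerator = 118.74 + 37.11 + 108.15 = 264.00 thousand.
Denominator = 2,937.08 + 37.11 = 2,974.19 thousand.
Broad rate = 264.00 / 2,974.19 = 8.88%.
Headline unemployment rate = 118.74 / 2,937.08 = 4.04%.

Broad underutilization rate ≈ 8.88%; headline unemployment rate ≈ 4.04%.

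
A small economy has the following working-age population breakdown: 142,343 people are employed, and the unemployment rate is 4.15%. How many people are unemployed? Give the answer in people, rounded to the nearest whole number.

About 6,163 are unemployed.

Let U be the number unemployed. The labor force is E + U, and U/(E+U) = 0.0415.
So U = 0.0415 × 142,343 / (1 − 0.0415) = 5907.23 / 0.9585 ≈ 6,163.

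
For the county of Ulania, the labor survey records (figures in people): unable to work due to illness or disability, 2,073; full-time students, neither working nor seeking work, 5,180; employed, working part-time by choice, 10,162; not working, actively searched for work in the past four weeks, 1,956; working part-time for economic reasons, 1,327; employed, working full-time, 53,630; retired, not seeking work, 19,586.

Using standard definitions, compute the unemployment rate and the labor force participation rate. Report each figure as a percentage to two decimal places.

Employed = 10,162 + 1,327 + 53,630 = 65,119 (anyone who worked, including part-time for economic reasons, counts as employed).
Unemployed = 1,956.
Labor force = 65,119 + 1,956 = 67,075.
Not in labor force = 2,073 + 5,180 + 19,586 = 26,839 (those not working and not actively searching are outside the labor force).
Civilian working-age population = 67,075 + 26,839 = 93,914.
Unemployment rate = 1,956 / 67,075 = 2.92%.
Labor force participation rate = 67,075 / 93,914 = 71.42%.

Unemployment rate ≈ 2.92%; labor force participation rate ≈ 71.42%.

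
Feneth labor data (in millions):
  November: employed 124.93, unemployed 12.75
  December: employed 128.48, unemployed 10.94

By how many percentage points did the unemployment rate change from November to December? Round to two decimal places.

November: labor force = 124.93 + 12.75 = 137.68; u = 12.75/137.68 = 9.26%.
December: labor force = 128.48 + 10.94 = 139.42; u = 10.94/139.42 = 7.85%.
Change = 7.85% − 9.26% = −1.41 pp.

The unemployment rate changed by −1.41 percentage points.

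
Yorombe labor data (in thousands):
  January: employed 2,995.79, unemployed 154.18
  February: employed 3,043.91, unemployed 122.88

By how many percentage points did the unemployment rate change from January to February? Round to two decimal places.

The unemployment rate changed by −1.01 percentage points.

January: labor force = 2,995.79 + 154.18 = 3,149.97; u = 154.18/3,149.97 = 4.89%.
February: labor force = 3,043.91 + 122.88 = 3,166.79; u = 122.88/3,166.79 = 3.88%.
Change = 3.88% − 4.89% = −1.01 pp.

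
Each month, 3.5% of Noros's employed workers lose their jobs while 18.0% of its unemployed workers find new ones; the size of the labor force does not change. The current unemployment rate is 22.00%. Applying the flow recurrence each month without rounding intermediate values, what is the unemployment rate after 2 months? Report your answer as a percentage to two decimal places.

With a fixed labor force, u_{t+1} = u_t + s·(1−u_t) − f·u_t = u_t·(1−s−f) + s.
Here 1−s−f = 0.785 and s = 0.035.
u_1 = 0.220000 × 0.785 + 0.035 = 0.207700.
u_2 = 0.207700 × 0.785 + 0.035 = 0.198045.

Unemployment rate after two months ≈ 19.80%.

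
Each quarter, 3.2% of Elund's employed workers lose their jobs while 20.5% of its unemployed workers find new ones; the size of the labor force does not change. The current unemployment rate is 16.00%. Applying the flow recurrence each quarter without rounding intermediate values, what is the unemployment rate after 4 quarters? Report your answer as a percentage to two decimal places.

Unemployment rate after four quarters ≈ 14.35%.

With a fixed labor force, u_{t+1} = u_t + s·(1−u_t) − f·u_t = u_t·(1−s−f) + s.
Here 1−s−f = 0.763 and s = 0.032.
u_1 = 0.160000 × 0.763 + 0.032 = 0.154080.
u_2 = 0.154080 × 0.763 + 0.032 = 0.149563.
u_3 = 0.149563 × 0.763 + 0.032 = 0.146117.
u_4 = 0.146117 × 0.763 + 0.032 = 0.143487.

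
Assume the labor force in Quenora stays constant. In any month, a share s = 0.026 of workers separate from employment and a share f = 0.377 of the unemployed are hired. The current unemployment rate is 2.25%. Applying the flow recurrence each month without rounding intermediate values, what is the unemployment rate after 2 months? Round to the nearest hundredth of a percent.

Unemployment rate after two months ≈ 4.95%.

With a fixed labor force, u_{t+1} = u_t + s·(1−u_t) − f·u_t = u_t·(1−s−f) + s.
Here 1−s−f = 0.597 and s = 0.026.
u_1 = 0.022500 × 0.597 + 0.026 = 0.039432.
u_2 = 0.039432 × 0.597 + 0.026 = 0.049541.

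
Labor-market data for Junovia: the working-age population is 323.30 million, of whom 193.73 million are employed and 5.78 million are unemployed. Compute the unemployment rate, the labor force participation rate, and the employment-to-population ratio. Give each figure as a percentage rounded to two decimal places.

Labor force = employed + unemployed = 193.73 + 5.78 = 199.51 million.
Unemployment rate = 5.78 / 199.51 = 2.90%.
Labor force participation rate = 199.51 / 323.30 = 61.71%.
Employment-population ratio = 193.73 / 323.30 = 59.92%.

Unemployment rate ≈ 2.90%; labor force participation rate ≈ 61.71%; employment-population ratio ≈ 59.92%.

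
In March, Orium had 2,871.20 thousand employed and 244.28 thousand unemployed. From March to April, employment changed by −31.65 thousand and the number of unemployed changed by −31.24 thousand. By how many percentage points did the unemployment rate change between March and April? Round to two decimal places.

The unemployment rate changed by −0.86 percentage points.

March: labor force = 2,871.20 + 244.28 = 3,115.48; u = 244.28/3,115.48 = 7.84%.
April: labor force = 2,839.55 + 213.04 = 3,052.59; u = 213.04/3,052.59 = 6.98%.
Change = 6.98% − 7.84% = −0.86 pp.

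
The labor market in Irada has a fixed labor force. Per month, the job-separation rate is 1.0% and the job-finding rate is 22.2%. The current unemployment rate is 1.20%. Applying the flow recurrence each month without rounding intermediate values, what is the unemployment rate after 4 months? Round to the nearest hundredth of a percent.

Unemployment rate after four months ≈ 3.23%.

With a fixed labor force, u_{t+1} = u_t + s·(1−u_t) − f·u_t = u_t·(1−s−f) + s.
Here 1−s−f = 0.768 and s = 0.010.
u_1 = 0.012000 × 0.768 + 0.010 = 0.019216.
u_2 = 0.019216 × 0.768 + 0.010 = 0.024758.
u_3 = 0.024758 × 0.768 + 0.010 = 0.029014.
u_4 = 0.029014 × 0.768 + 0.010 = 0.032283.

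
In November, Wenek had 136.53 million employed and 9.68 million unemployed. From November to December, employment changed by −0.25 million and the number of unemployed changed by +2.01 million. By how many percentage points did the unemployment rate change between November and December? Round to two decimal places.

November: labor force = 136.53 + 9.68 = 146.21; u = 9.68/146.21 = 6.62%.
December: labor force = 136.28 + 11.69 = 147.97; u = 11.69/147.97 = 7.90%.
Change = 7.90% − 6.62% = +1.28 pp.

The unemployment rate changed by +1.28 percentage points.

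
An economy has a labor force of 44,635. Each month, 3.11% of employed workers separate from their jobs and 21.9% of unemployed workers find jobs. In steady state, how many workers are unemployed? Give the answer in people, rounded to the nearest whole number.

About 5,550 are unemployed in steady state.

Steady-state unemployment rate u* = s/(s+f) = 3.11/(3.11+21.9) = 0.124350.
Unemployed = u* × labor force = 0.124350 × 44,635 ≈ 5,550.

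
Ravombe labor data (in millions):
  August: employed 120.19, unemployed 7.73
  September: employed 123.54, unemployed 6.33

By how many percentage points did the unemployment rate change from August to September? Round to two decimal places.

The unemployment rate changed by −1.17 percentage points.

August: labor force = 120.19 + 7.73 = 127.92; u = 7.73/127.92 = 6.04%.
September: labor force = 123.54 + 6.33 = 129.87; u = 6.33/129.87 = 4.87%.
Change = 4.87% − 6.04% = −1.17 pp.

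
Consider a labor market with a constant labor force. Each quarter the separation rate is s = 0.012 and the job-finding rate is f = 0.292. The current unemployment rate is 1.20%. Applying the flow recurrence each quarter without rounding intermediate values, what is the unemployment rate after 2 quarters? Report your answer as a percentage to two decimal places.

Unemployment rate after two quarters ≈ 2.62%.

With a fixed labor force, u_{t+1} = u_t + s·(1−u_t) − f·u_t = u_t·(1−s−f) + s.
Here 1−s−f = 0.696 and s = 0.012.
u_1 = 0.012000 × 0.696 + 0.012 = 0.020352.
u_2 = 0.020352 × 0.696 + 0.012 = 0.026165.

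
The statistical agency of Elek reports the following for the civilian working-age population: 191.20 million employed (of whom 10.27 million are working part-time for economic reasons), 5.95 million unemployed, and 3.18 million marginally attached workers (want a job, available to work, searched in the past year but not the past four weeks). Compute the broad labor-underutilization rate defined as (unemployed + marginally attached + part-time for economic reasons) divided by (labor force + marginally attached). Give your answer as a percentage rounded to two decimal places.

Labor force = 191.20 + 5.95 = 197.15 million.
Numerator = 5.95 + 3.18 + 10.27 = 19.40 million.
Denominator = 197.15 + 3.18 = 200.33 million.
Broad rate = 19.40 / 200.33 = 9.68%.

Broad underutilization rate ≈ 9.68%.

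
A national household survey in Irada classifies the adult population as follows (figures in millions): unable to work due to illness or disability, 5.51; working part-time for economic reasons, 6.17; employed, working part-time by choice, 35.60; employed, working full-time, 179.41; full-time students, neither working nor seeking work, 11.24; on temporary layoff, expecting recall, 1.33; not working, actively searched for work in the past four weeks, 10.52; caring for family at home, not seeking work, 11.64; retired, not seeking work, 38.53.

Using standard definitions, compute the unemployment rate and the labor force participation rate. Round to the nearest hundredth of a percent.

Unemployment rate ≈ 5.09%; labor force participation rate ≈ 77.69%.

Employed = 6.17 + 35.60 + 179.41 = 221.18 million (anyone who worked, including part-time for economic reasons, counts as employed).
Unemployed = 1.33 + 10.52 = 11.85 million (jobless and actively searching, or on temporary layoff).
Labor force = 221.18 + 11.85 = 233.03 million.
Not in labor force = 5.51 + 11.24 + 11.64 + 38.53 = 66.92 million (those not working and not actively searching are outside the labor force).
Civilian working-age population = 233.03 + 66.92 = 299.95 million.
Unemployment rate = 11.85 / 233.03 = 5.09%.
Labor force participation rate = 233.03 / 299.95 = 77.69%.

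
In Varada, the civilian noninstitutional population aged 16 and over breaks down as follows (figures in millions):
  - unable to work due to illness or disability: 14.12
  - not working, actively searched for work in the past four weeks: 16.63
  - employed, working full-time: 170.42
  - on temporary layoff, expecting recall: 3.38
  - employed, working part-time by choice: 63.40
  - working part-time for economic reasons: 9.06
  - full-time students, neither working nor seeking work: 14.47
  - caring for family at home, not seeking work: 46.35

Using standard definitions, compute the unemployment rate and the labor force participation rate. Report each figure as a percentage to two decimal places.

Employed = 170.42 + 63.40 + 9.06 = 242.88 million (anyone who worked, including part-time for economic reasons, counts as employed).
Unemployed = 16.63 + 3.38 = 20.01 million (jobless and actively searching, or on temporary layoff).
Labor force = 242.88 + 20.01 = 262.89 million.
Not in labor force = 14.12 + 14.47 + 46.35 = 74.94 million (those not working and not actively searching are outside the labor force).
Civilian working-age population = 262.89 + 74.94 = 337.83 million.
Unemployment rate = 20.01 / 262.89 = 7.61%.
Labor force participation rate = 262.89 / 337.83 = 77.82%.

Unemployment rate ≈ 7.61%; labor force participation rate ≈ 77.82%.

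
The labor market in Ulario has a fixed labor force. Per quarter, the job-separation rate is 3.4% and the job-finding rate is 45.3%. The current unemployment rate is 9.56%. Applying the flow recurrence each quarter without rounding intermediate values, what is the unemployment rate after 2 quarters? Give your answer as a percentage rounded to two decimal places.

Unemployment rate after two quarters ≈ 7.66%.

With a fixed labor force, u_{t+1} = u_t + s·(1−u_t) − f·u_t = u_t·(1−s−f) + s.
Here 1−s−f = 0.513 and s = 0.034.
u_1 = 0.095600 × 0.513 + 0.034 = 0.083043.
u_2 = 0.083043 × 0.513 + 0.034 = 0.076601.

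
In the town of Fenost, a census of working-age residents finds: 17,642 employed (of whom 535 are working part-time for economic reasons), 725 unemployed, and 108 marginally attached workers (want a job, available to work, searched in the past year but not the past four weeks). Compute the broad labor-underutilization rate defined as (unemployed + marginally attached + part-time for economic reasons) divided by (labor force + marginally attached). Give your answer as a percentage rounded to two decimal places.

Labor force = 17,642 + 725 = 18,367.
Numerator = 725 + 108 + 535 = 1,368.
Denominator = 18,367 + 108 = 18,475.
Broad rate = 1,368 / 18,475 = 7.40%.

Broad underutilization rate ≈ 7.40%.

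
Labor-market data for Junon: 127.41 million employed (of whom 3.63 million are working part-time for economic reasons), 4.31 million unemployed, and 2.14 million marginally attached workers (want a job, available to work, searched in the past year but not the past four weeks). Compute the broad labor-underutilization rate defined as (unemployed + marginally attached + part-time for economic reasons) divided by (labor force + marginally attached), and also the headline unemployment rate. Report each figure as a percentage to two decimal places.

Labor force = 127.41 + 4.31 = 131.72 million.
Numerator = 4.31 + 2.14 + 3.63 = 10.08 million.
Denominator = 131.72 + 2.14 = 133.86 million.
Broad rate = 10.08 / 133.86 = 7.53%.
Headline unemployment rate = 4.31 / 131.72 = 3.27%.

Broad underutilization rate ≈ 7.53%; headline unemployment rate ≈ 3.27%.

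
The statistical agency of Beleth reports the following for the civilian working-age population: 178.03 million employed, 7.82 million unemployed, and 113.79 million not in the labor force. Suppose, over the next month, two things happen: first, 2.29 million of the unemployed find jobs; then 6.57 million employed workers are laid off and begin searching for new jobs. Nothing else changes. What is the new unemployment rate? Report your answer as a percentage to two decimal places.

Initially, labor force = 178.03 + 7.82 = 185.85 million, so u = 7.82/185.85 = 4.21%.
After the first change, unemployed falls and employed rises by 2.29; labor force unchanged → E = 180.32, U = 5.53, labor force = 185.85 million.
After the second change, employed falls and unemployed rises by 6.57; labor force unchanged → E = 173.75, U = 12.10, labor force = 185.85 million.
New unemployment rate = 12.10 / 185.85 = 6.51%.

New unemployment rate ≈ 6.51%.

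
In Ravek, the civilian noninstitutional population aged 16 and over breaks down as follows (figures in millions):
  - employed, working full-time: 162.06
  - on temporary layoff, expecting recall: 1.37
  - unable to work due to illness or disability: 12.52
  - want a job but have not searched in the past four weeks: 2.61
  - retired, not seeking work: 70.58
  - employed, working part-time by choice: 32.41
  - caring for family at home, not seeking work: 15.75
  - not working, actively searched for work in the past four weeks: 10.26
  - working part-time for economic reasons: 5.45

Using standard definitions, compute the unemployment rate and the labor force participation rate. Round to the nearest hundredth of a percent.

Employed = 162.06 + 32.41 + 5.45 = 199.92 million (anyone who worked, including part-time for economic reasons, counts as employed).
Unemployed = 1.37 + 10.26 = 11.63 million (jobless and actively searching, or on temporary layoff).
Labor force = 199.92 + 11.63 = 211.55 million.
Not in labor force = 12.52 + 2.61 + 70.58 + 15.75 = 101.46 million (those not working and not actively searching are outside the labor force — including those who want a job but have given up searching).
Civilian working-age population = 211.55 + 101.46 = 313.01 million.
Unemployment rate = 11.63 / 211.55 = 5.50%.
Labor force participation rate = 211.55 / 313.01 = 67.59%.

Unemployment rate ≈ 5.50%; labor force participation rate ≈ 67.59%.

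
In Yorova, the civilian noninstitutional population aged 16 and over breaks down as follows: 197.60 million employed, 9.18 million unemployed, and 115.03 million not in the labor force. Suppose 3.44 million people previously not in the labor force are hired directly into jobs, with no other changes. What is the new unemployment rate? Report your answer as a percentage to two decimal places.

New unemployment rate ≈ 4.37%.

Initially, labor force = 197.60 + 9.18 = 206.78 million, so u = 9.18/206.78 = 4.44%.
After the change, employed and labor force both rise by 3.44; unemployed unchanged → E = 201.04, U = 9.18, labor force = 210.22 million.
New unemployment rate = 9.18 / 210.22 = 4.37%.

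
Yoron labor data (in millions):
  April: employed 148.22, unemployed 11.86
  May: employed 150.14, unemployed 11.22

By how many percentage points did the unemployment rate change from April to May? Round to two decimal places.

April: labor force = 148.22 + 11.86 = 160.08; u = 11.86/160.08 = 7.41%.
May: labor force = 150.14 + 11.22 = 161.36; u = 11.22/161.36 = 6.95%.
Change = 6.95% − 7.41% = −0.46 pp.

The unemployment rate changed by −0.46 percentage points.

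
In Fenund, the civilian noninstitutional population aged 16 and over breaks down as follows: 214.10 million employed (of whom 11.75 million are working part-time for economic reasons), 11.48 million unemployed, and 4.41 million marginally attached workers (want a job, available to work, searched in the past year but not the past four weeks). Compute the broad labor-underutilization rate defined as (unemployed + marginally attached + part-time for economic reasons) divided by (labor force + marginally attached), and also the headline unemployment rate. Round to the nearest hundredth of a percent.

Labor force = 214.10 + 11.48 = 225.58 million.
Numerator = 11.48 + 4.41 + 11.75 = 27.64 million.
Denominator = 225.58 + 4.41 = 229.99 million.
Broad rate = 27.64 / 229.99 = 12.02%.
Headline unemployment rate = 11.48 / 225.58 = 5.09%.

Broad underutilization rate ≈ 12.02%; headline unemployment rate ≈ 5.09%.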